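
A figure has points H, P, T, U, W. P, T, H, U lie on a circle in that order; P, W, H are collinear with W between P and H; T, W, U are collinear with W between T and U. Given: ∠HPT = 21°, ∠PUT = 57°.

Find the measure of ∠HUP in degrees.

∠HUP = 78°

1. ∠PHT = 57°  [same arc PT]
2. ∠HTP = 102°  [△PTH]
3. ∠HUP = 78°  [cyclic PTHU, opposite ∠T+∠U]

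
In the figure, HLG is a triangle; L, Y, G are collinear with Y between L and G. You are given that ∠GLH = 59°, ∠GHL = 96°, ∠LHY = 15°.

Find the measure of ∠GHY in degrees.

∠GHY = 81°

1. ∠HGL = 25°  [△HLG]
2. ∠HLY = 59°  [Y on ray LG]
3. ∠HYL = 106°  [△HLY]
4. ∠HGY = 25°  [Y on ray GL]
5. ∠GYH = 74°  [linear pair at Y on LG]
6. ∠GHY = 81°  [△HYG]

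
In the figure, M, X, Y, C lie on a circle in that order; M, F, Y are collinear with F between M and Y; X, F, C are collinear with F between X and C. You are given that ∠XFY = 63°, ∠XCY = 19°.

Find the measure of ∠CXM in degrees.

1. ∠MFX = 117°  [linear pair at F on MY]
2. ∠XMY = 19°  [same arc XY]
3. ∠CXM = 44°  [△MFX]

∠CXM = 44°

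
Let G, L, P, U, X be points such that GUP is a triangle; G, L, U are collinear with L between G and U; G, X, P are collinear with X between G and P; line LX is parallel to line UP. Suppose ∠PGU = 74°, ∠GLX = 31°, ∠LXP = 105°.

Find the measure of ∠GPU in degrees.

1. ∠LGX = 74°  [L on GU, X on GP]
2. ∠GXL = 75°  [△GLX]
3. ∠GPU = 75°  [LX∥UP, corresponding at X]

∠GPU = 75°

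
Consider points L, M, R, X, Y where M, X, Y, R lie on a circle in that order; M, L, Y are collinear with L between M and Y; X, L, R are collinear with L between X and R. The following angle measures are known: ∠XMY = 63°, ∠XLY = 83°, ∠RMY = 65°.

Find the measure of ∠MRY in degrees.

1. ∠XRY = 63°  [same arc XY]
2. ∠MLR = 83°  [vertical angles at L]
3. ∠RLY = 97°  [linear pair at L on MY]
4. ∠MYR = 20°  [△YLR]
5. ∠MRY = 95°  [△MYR]

∠MRY = 95°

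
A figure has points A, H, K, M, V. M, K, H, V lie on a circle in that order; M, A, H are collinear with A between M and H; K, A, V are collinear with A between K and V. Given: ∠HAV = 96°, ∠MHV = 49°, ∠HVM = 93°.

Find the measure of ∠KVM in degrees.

1. ∠MAV = 84°  [linear pair at A on MH]
2. ∠HMV = 38°  [△MHV]
3. ∠KVM = 58°  [△MAV]

∠KVM = 58°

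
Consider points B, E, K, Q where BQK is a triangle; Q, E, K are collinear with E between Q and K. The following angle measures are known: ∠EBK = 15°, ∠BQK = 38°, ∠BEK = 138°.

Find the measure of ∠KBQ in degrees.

∠KBQ = 115°

1. ∠BKE = 27°  [△BEK]
2. ∠BKQ = 27°  [E on ray KQ]
3. ∠KBQ = 115°  [△BQK]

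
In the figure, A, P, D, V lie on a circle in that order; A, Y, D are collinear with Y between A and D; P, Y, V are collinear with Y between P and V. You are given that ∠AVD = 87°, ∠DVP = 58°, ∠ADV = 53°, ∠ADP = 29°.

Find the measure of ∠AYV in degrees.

∠AYV = 111°

1. ∠DAV = 40°  [△ADV]
2. ∠AVP = 29°  [same arc AP]
3. ∠AYV = 111°  [△AYV]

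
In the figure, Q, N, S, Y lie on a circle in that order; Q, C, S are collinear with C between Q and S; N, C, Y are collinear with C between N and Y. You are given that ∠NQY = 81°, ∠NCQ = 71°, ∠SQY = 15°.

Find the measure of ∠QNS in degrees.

1. ∠NSY = 99°  [cyclic QNSY, opposite ∠Q+∠S]
2. ∠NCS = 109°  [linear pair at C on QS]
3. ∠SNY = 15°  [same arc SY]
4. ∠NYS = 66°  [△NSY]
5. ∠NSQ = 56°  [△NCS]
6. ∠NQS = 66°  [same arc NS]
7. ∠QNS = 58°  [△QNS]

∠QNS = 58°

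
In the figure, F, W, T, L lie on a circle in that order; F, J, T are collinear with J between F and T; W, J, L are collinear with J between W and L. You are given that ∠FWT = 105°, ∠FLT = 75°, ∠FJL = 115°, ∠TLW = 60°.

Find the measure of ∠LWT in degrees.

1. ∠TJW = 115°  [vertical angles at J]
2. ∠TFW = 60°  [same arc WT]
3. ∠FTW = 15°  [△FWT]
4. ∠LWT = 50°  [△WJT]

∠LWT = 50°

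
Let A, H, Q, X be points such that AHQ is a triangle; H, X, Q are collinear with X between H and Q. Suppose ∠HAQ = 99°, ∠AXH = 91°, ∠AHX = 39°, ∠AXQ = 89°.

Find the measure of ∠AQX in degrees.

∠AQX = 42°

1. ∠AHQ = 39°  [X on ray HQ]
2. ∠AQH = 42°  [△AHQ]
3. ∠AQX = 42°  [X on ray QH]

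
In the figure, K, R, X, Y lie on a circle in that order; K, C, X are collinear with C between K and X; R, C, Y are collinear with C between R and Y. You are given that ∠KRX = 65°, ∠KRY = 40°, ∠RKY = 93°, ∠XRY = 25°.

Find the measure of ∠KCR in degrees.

1. ∠KXY = 40°  [same arc KY]
2. ∠RXY = 87°  [cyclic KRXY, opposite ∠K+∠X]
3. ∠RYX = 68°  [△RXY]
4. ∠XCY = 72°  [△XCY]
5. ∠KCR = 72°  [vertical angles at C]

∠KCR = 72°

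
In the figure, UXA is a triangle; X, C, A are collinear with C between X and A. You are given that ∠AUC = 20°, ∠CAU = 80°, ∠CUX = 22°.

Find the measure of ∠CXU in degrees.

1. ∠ACU = 80°  [△UCA]
2. ∠UCX = 100°  [linear pair at C on XA]
3. ∠CXU = 58°  [△UXC]

∠CXU = 58°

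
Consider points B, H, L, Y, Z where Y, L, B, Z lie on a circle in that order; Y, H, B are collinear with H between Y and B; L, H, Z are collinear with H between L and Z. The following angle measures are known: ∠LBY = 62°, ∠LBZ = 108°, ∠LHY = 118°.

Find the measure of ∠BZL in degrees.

1. ∠BHL = 62°  [linear pair at H on YB]
2. ∠BLZ = 56°  [△LHB]
3. ∠BZL = 16°  [△LBZ]

∠BZL = 16°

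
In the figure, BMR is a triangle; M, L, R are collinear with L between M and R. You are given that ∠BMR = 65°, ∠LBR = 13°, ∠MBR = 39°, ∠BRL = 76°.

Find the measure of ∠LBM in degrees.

1. ∠BML = 65°  [L on ray MR]
2. ∠BLR = 91°  [△BLR]
3. ∠BLM = 89°  [linear pair at L on MR]
4. ∠LBM = 26°  [△BML]

∠LBM = 26°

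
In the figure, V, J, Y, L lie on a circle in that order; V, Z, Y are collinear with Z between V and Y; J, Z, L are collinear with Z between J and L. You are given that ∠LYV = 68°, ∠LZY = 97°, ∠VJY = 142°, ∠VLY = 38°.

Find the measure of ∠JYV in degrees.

1. ∠LJV = 68°  [same arc VL]
2. ∠JZV = 97°  [vertical angles at Z]
3. ∠JVY = 15°  [△VZJ]
4. ∠JYV = 23°  [△VJY]

∠JYV = 23°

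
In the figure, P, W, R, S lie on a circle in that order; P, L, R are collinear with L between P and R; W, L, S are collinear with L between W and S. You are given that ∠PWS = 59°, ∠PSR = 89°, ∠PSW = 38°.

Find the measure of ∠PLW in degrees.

1. ∠PWR = 91°  [cyclic PWRS, opposite ∠W+∠S]
2. ∠PRW = 38°  [same arc PW]
3. ∠RPW = 51°  [△PWR]
4. ∠PLW = 70°  [△PLW]

∠PLW = 70°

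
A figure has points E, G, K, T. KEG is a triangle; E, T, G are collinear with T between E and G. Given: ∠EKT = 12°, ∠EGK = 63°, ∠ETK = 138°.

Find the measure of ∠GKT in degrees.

1. ∠KGT = 63°  [T on ray GE]
2. ∠GTK = 42°  [linear pair at T on EG]
3. ∠GKT = 75°  [△KTG]

∠GKT = 75°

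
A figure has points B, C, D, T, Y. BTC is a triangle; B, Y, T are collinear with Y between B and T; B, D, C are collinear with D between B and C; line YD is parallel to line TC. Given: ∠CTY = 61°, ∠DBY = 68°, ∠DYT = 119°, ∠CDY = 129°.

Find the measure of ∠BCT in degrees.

∠BCT = 51°

1. ∠BTC = 61°  [Y on ray TB]
2. ∠CBT = 68°  [Y on BT, D on BC]
3. ∠BCT = 51°  [△BTC]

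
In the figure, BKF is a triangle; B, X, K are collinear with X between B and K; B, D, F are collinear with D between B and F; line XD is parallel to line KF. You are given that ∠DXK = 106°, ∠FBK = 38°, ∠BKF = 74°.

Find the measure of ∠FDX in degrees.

1. ∠BXD = 74°  [linear pair at X on BK]
2. ∠DBX = 38°  [X on BK, D on BF]
3. ∠BDX = 68°  [△BXD]
4. ∠FDX = 112°  [linear pair at D on BF]

∠FDX = 112°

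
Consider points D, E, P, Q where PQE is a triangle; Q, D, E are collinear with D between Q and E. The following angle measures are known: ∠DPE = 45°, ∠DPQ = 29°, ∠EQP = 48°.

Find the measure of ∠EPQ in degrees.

∠EPQ = 74°

1. ∠DQP = 48°  [D on ray QE]
2. ∠PDQ = 103°  [△PQD]
3. ∠EDP = 77°  [linear pair at D on QE]
4. ∠DEP = 58°  [△PDE]
5. ∠PEQ = 58°  [D on ray EQ]
6. ∠EPQ = 74°  [△PQE]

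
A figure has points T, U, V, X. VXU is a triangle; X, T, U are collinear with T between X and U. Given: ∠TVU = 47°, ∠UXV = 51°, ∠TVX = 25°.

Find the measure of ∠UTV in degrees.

∠UTV = 76°

1. ∠TXV = 51°  [T on ray XU]
2. ∠VTX = 104°  [△VXT]
3. ∠UTV = 76°  [linear pair at T on XU]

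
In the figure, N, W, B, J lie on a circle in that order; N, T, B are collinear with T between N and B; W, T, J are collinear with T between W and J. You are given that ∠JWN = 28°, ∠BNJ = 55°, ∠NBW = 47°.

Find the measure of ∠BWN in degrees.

1. ∠JBN = 28°  [same arc NJ]
2. ∠BJN = 97°  [△NBJ]
3. ∠BWN = 83°  [cyclic NWBJ, opposite ∠W+∠J]

∠BWN = 83°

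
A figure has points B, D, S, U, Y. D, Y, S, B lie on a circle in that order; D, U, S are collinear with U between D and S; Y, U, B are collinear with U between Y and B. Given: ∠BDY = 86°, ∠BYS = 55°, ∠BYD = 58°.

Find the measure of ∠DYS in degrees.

∠DYS = 113°

1. ∠BSY = 94°  [cyclic DYSB, opposite ∠D+∠S]
2. ∠DBY = 36°  [△DYB]
3. ∠SBY = 31°  [△YSB]
4. ∠DSY = 36°  [same arc DY]
5. ∠SDY = 31°  [same arc YS]
6. ∠DYS = 113°  [△DYS]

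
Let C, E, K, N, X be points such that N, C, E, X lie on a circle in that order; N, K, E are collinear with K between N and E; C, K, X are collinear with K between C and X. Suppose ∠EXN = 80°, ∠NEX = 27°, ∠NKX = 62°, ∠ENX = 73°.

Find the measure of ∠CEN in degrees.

1. ∠CKE = 62°  [vertical angles at K]
2. ∠ECX = 73°  [same arc EX]
3. ∠CEN = 45°  [△CKE]

∠CEN = 45°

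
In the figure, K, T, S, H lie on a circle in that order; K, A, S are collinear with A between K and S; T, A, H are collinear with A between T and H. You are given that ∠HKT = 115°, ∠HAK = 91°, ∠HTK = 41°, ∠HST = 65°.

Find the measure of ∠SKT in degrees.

1. ∠SAT = 91°  [vertical angles at A]
2. ∠KAT = 89°  [linear pair at A on KS]
3. ∠SKT = 50°  [△KAT]

∠SKT = 50°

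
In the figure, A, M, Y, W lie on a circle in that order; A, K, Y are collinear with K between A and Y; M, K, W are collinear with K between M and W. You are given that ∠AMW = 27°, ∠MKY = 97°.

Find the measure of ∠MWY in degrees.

∠MWY = 70°

1. ∠AYW = 27°  [same arc AW]
2. ∠AKW = 97°  [vertical angles at K]
3. ∠WKY = 83°  [linear pair at K on AY]
4. ∠MWY = 70°  [△YKW]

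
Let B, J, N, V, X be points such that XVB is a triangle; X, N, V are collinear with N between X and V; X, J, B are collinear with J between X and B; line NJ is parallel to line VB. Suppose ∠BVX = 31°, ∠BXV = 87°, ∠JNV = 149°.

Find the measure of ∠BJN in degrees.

∠BJN = 118°

1. ∠VBX = 62°  [△XVB]
2. ∠NJX = 62°  [NJ∥VB, corresponding at J]
3. ∠BJN = 118°  [linear pair at J on XB]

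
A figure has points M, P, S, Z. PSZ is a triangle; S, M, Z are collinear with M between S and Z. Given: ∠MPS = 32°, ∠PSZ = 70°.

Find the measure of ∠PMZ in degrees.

1. ∠MSP = 70°  [M on ray SZ]
2. ∠PMS = 78°  [△PSM]
3. ∠PMZ = 102°  [linear pair at M on SZ]

∠PMZ = 102°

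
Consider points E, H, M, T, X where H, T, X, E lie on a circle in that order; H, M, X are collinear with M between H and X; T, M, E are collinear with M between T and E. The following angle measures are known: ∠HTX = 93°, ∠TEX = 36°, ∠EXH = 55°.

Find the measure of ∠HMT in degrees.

1. ∠THX = 36°  [same arc TX]
2. ∠ETH = 55°  [same arc HE]
3. ∠HMT = 89°  [△HMT]

∠HMT = 89°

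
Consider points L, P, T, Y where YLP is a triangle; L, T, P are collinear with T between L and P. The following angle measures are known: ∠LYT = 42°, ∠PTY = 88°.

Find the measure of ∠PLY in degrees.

∠PLY = 46°

1. ∠LTY = 92°  [linear pair at T on LP]
2. ∠TLY = 46°  [△YLT]
3. ∠PLY = 46°  [T on ray LP]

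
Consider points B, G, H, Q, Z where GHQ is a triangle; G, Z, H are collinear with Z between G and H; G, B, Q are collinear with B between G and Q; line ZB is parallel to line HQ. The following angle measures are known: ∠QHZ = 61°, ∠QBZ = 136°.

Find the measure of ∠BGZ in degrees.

1. ∠GHQ = 61°  [Z on ray HG]
2. ∠GBZ = 44°  [linear pair at B on GQ]
3. ∠BZG = 61°  [ZB∥HQ, corresponding at Z]
4. ∠BGZ = 75°  [△GZB]

∠BGZ = 75°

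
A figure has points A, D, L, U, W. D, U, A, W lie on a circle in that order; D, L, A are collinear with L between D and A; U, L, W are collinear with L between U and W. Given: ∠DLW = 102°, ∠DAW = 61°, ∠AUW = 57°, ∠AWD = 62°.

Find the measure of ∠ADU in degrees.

1. ∠ALU = 102°  [vertical angles at L]
2. ∠DUW = 61°  [same arc DW]
3. ∠DLU = 78°  [linear pair at L on DA]
4. ∠ADU = 41°  [△DLU]

∠ADU = 41°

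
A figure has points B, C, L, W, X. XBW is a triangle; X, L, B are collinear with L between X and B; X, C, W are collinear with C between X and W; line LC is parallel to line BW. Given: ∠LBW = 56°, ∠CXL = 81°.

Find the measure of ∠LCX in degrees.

1. ∠WBX = 56°  [L on ray BX]
2. ∠BXW = 81°  [L on XB, C on XW]
3. ∠BWX = 43°  [△XBW]
4. ∠LCX = 43°  [LC∥BW, corresponding at C]

∠LCX = 43°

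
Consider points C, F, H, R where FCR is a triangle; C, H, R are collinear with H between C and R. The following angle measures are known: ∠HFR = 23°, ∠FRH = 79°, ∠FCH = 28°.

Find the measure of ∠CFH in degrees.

1. ∠FHR = 78°  [△FHR]
2. ∠CHF = 102°  [linear pair at H on CR]
3. ∠CFH = 50°  [△FCH]

∠CFH = 50°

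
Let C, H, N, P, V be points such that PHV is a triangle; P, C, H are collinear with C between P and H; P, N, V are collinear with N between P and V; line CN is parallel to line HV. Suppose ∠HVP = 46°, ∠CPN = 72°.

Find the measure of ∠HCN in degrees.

∠HCN = 118°

1. ∠CNP = 46°  [CN∥HV, corresponding at N]
2. ∠NCP = 62°  [△PCN]
3. ∠HCN = 118°  [linear pair at C on PH]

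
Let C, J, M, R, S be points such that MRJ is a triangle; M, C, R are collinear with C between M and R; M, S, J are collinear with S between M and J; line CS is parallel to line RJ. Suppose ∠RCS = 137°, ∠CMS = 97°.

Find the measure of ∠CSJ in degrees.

∠CSJ = 140°

1. ∠MCS = 43°  [linear pair at C on MR]
2. ∠CSM = 40°  [△MCS]
3. ∠CSJ = 140°  [linear pair at S on MJ]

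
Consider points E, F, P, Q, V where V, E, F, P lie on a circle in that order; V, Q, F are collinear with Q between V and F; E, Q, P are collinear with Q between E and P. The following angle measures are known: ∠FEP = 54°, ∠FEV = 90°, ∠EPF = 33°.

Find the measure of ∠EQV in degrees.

∠EQV = 111°

1. ∠FVP = 54°  [same arc FP]
2. ∠FPV = 90°  [cyclic VEFP, opposite ∠E+∠P]
3. ∠EVF = 33°  [same arc EF]
4. ∠PFV = 36°  [△VFP]
5. ∠PEV = 36°  [same arc VP]
6. ∠EQV = 111°  [△VQE]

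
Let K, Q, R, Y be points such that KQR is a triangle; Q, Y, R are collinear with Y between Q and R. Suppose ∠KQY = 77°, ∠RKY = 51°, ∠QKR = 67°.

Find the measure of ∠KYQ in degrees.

∠KYQ = 87°

1. ∠KQR = 77°  [Y on ray QR]
2. ∠KRQ = 36°  [△KQR]
3. ∠KRY = 36°  [Y on ray RQ]
4. ∠KYR = 93°  [△KYR]
5. ∠KYQ = 87°  [linear pair at Y on QR]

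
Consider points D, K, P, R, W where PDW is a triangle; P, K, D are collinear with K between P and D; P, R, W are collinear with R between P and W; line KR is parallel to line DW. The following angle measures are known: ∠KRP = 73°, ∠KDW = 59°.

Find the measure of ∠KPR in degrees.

1. ∠DWP = 73°  [KR∥DW, corresponding at R]
2. ∠PDW = 59°  [K on ray DP]
3. ∠DPW = 48°  [△PDW]
4. ∠KPR = 48°  [K on PD, R on PW]

∠KPR = 48°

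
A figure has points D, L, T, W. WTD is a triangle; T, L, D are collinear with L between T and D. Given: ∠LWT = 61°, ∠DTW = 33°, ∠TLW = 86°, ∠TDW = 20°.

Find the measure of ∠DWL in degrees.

∠DWL = 66°

1. ∠DLW = 94°  [linear pair at L on TD]
2. ∠LDW = 20°  [L on ray DT]
3. ∠DWL = 66°  [△WLD]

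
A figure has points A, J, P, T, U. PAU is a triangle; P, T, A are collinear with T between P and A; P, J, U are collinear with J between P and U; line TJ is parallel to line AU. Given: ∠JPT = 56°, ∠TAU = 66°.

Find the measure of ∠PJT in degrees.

1. ∠APU = 56°  [T on PA, J on PU]
2. ∠PAU = 66°  [T on ray AP]
3. ∠AUP = 58°  [△PAU]
4. ∠PJT = 58°  [TJ∥AU, corresponding at J]

∠PJT = 58°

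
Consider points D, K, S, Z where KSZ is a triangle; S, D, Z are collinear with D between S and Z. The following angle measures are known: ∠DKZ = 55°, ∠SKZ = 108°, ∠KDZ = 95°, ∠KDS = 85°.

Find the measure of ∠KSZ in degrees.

∠KSZ = 42°

1. ∠DZK = 30°  [△KDZ]
2. ∠KZS = 30°  [D on ray ZS]
3. ∠KSZ = 42°  [△KSZ]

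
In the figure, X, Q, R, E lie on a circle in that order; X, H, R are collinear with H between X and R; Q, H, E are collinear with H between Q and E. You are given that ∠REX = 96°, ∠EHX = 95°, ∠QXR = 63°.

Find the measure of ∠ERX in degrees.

∠ERX = 32°

1. ∠EHR = 85°  [linear pair at H on XR]
2. ∠QER = 63°  [same arc QR]
3. ∠ERX = 32°  [△RHE]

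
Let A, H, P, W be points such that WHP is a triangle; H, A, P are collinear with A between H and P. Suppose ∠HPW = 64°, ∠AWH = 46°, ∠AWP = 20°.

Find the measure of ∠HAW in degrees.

∠HAW = 84°

1. ∠APW = 64°  [A on ray PH]
2. ∠PAW = 96°  [△WAP]
3. ∠HAW = 84°  [linear pair at A on HP]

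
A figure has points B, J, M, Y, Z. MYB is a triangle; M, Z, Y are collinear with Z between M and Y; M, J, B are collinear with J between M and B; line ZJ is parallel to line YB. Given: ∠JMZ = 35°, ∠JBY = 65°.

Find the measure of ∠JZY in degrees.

1. ∠BMY = 35°  [Z on MY, J on MB]
2. ∠MBY = 65°  [J on ray BM]
3. ∠BYM = 80°  [△MYB]
4. ∠JZM = 80°  [ZJ∥YB, corresponding at Z]
5. ∠JZY = 100°  [linear pair at Z on MY]

∠JZY = 100°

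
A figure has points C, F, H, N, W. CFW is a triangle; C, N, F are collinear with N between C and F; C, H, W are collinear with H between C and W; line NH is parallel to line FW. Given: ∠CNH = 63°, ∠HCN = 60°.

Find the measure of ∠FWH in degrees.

∠FWH = 57°

1. ∠CHN = 57°  [△CNH]
2. ∠NHW = 123°  [linear pair at H on CW]
3. ∠FWH = 57°  [NH∥FW, co-interior at W–H]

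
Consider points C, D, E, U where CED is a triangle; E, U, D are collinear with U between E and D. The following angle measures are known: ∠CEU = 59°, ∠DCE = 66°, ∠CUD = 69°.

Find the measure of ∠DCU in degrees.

1. ∠CED = 59°  [U on ray ED]
2. ∠CDE = 55°  [△CED]
3. ∠CDU = 55°  [U on ray DE]
4. ∠DCU = 56°  [△CUD]

∠DCU = 56°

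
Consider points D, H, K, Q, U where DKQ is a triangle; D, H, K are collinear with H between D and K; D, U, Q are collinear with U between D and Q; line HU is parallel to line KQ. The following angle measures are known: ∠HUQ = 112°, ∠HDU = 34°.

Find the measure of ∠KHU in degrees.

∠KHU = 102°

1. ∠DUH = 68°  [linear pair at U on DQ]
2. ∠DHU = 78°  [△DHU]
3. ∠KHU = 102°  [linear pair at H on DK]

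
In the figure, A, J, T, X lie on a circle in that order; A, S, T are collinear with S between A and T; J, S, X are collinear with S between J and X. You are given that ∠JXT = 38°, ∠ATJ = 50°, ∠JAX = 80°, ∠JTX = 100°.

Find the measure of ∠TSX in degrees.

1. ∠JAT = 38°  [same arc JT]
2. ∠AXJ = 50°  [same arc AJ]
3. ∠AJX = 50°  [△AJX]
4. ∠ASJ = 92°  [△ASJ]
5. ∠TSX = 92°  [vertical angles at S]

∠TSX = 92°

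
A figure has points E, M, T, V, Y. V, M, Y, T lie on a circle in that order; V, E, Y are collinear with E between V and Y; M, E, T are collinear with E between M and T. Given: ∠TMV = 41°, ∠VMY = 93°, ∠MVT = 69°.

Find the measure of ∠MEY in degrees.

1. ∠TYV = 41°  [same arc VT]
2. ∠MTV = 70°  [△VMT]
3. ∠VTY = 87°  [cyclic VMYT, opposite ∠M+∠T]
4. ∠TVY = 52°  [△VYT]
5. ∠MYV = 70°  [same arc VM]
6. ∠TMY = 52°  [same arc YT]
7. ∠MEY = 58°  [△MEY]

∠MEY = 58°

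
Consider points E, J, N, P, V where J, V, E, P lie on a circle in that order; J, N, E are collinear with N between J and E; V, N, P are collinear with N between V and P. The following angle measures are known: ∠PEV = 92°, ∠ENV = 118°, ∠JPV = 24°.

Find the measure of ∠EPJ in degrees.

∠EPJ = 74°

1. ∠PJV = 88°  [cyclic JVEP, opposite ∠J+∠E]
2. ∠JNP = 118°  [vertical angles at N]
3. ∠JVP = 68°  [△JVP]
4. ∠EJP = 38°  [△JNP]
5. ∠JEP = 68°  [same arc JP]
6. ∠EPJ = 74°  [△JEP]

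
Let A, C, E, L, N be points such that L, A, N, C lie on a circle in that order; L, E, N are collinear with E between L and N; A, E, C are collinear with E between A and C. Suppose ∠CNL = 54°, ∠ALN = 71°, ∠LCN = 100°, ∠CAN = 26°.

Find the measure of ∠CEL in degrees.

1. ∠ACN = 71°  [same arc AN]
2. ∠CEN = 55°  [△NEC]
3. ∠CEL = 125°  [linear pair at E on LN]

∠CEL = 125°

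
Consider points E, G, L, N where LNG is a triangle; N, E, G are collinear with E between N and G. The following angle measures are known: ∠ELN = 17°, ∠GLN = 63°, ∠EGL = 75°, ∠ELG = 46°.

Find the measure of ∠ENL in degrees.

1. ∠GEL = 59°  [△LEG]
2. ∠LEN = 121°  [linear pair at E on NG]
3. ∠ENL = 42°  [△LNE]

∠ENL = 42°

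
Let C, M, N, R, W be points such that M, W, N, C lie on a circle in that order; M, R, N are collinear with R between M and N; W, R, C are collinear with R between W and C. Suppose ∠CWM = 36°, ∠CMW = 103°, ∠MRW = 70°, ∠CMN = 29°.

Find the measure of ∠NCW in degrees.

1. ∠CNM = 36°  [same arc MC]
2. ∠CRN = 70°  [vertical angles at R]
3. ∠NCW = 74°  [△NRC]

∠NCW = 74°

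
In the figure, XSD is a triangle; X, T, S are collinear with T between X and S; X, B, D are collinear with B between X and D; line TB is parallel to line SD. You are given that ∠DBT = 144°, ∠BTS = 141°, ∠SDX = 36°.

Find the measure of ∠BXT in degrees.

∠BXT = 105°

1. ∠TBX = 36°  [linear pair at B on XD]
2. ∠BTX = 39°  [linear pair at T on XS]
3. ∠BXT = 105°  [△XTB]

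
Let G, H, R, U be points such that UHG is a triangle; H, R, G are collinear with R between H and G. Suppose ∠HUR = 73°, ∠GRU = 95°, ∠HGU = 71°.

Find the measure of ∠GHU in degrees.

1. ∠HRU = 85°  [linear pair at R on HG]
2. ∠RHU = 22°  [△UHR]
3. ∠GHU = 22°  [R on ray HG]

∠GHU = 22°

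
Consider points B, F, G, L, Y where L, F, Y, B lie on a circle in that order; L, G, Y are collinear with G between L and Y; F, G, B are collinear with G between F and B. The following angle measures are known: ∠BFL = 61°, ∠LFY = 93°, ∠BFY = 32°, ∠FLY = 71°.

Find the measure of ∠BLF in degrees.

1. ∠FYL = 16°  [△LFY]
2. ∠FBL = 16°  [same arc LF]
3. ∠BLF = 103°  [△LFB]

∠BLF = 103°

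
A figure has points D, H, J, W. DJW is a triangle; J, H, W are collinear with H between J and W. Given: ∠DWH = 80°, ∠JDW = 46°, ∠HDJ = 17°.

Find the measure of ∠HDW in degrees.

1. ∠DWJ = 80°  [H on ray WJ]
2. ∠DJW = 54°  [△DJW]
3. ∠DJH = 54°  [H on ray JW]
4. ∠DHJ = 109°  [△DJH]
5. ∠DHW = 71°  [linear pair at H on JW]
6. ∠HDW = 29°  [△DHW]

∠HDW = 29°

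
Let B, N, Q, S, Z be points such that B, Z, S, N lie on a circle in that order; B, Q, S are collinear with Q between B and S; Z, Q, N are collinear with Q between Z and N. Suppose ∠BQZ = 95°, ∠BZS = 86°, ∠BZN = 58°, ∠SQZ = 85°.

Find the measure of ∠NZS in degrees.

∠NZS = 28°

1. ∠SBZ = 27°  [△BQZ]
2. ∠BSZ = 67°  [△BZS]
3. ∠NZS = 28°  [△ZQS]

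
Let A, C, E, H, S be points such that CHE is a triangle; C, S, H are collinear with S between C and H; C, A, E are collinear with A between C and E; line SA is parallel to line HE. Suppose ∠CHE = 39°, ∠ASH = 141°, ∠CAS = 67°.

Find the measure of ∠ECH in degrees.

∠ECH = 74°

1. ∠ASC = 39°  [SA∥HE, corresponding at S]
2. ∠ACS = 74°  [△CSA]
3. ∠ECH = 74°  [S on CH, A on CE]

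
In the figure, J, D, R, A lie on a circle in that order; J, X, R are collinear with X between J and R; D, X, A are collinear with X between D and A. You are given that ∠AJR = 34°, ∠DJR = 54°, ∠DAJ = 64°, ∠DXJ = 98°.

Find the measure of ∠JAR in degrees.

∠JAR = 118°

1. ∠DAR = 54°  [same arc DR]
2. ∠AXR = 98°  [vertical angles at X]
3. ∠ARJ = 28°  [△RXA]
4. ∠JAR = 118°  [△JRA]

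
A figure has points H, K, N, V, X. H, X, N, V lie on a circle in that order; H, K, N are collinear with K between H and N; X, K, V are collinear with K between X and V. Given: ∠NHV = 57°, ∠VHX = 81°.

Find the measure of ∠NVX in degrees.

1. ∠NXV = 57°  [same arc NV]
2. ∠VNX = 99°  [cyclic HXNV, opposite ∠H+∠N]
3. ∠NVX = 24°  [△XNV]

∠NVX = 24°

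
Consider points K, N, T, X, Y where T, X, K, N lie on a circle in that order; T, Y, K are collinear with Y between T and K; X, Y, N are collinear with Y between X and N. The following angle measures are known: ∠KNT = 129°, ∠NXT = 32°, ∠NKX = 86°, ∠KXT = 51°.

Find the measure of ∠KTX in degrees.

1. ∠NTX = 94°  [cyclic TXKN, opposite ∠T+∠K]
2. ∠TNX = 54°  [△TXN]
3. ∠TKX = 54°  [same arc TX]
4. ∠KTX = 75°  [△TXK]

∠KTX = 75°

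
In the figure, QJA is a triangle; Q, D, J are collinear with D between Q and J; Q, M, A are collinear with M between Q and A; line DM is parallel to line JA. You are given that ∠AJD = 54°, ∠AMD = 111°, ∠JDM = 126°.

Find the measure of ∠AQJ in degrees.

∠AQJ = 57°

1. ∠DMQ = 69°  [linear pair at M on QA]
2. ∠MDQ = 54°  [linear pair at D on QJ]
3. ∠DQM = 57°  [△QDM]
4. ∠AQJ = 57°  [D on QJ, M on QA]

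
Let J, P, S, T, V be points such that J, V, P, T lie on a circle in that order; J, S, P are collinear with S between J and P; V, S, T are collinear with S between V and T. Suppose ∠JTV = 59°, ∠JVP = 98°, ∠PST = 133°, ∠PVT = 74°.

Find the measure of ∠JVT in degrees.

1. ∠JPV = 59°  [same arc JV]
2. ∠PJV = 23°  [△JVP]
3. ∠JSV = 133°  [vertical angles at S]
4. ∠JVT = 24°  [△JSV]

∠JVT = 24°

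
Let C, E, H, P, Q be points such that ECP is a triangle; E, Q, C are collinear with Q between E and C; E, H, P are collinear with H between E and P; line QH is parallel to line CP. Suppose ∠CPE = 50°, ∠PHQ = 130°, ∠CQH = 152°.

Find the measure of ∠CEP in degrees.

∠CEP = 102°

1. ∠EHQ = 50°  [QH∥CP, corresponding at H]
2. ∠EQH = 28°  [linear pair at Q on EC]
3. ∠HEQ = 102°  [△EQH]
4. ∠CEP = 102°  [Q on EC, H on EP]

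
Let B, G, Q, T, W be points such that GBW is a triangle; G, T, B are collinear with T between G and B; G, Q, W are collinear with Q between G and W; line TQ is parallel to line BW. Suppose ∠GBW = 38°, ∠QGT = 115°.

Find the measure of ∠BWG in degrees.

∠BWG = 27°

1. ∠GTQ = 38°  [TQ∥BW, corresponding at T]
2. ∠GQT = 27°  [△GTQ]
3. ∠BWG = 27°  [TQ∥BW, corresponding at Q]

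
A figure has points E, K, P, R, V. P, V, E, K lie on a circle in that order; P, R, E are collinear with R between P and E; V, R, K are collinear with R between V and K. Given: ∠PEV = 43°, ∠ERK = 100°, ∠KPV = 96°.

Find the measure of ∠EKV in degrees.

1. ∠PKV = 43°  [same arc PV]
2. ∠PRV = 100°  [vertical angles at R]
3. ∠KVP = 41°  [△PVK]
4. ∠EPV = 39°  [△PRV]
5. ∠EKV = 39°  [same arc VE]

∠EKV = 39°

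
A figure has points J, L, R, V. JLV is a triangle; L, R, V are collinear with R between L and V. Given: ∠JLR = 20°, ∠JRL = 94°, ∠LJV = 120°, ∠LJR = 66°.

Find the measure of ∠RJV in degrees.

∠RJV = 54°

1. ∠JLV = 20°  [R on ray LV]
2. ∠JRV = 86°  [linear pair at R on LV]
3. ∠JVL = 40°  [△JLV]
4. ∠JVR = 40°  [R on ray VL]
5. ∠RJV = 54°  [△JRV]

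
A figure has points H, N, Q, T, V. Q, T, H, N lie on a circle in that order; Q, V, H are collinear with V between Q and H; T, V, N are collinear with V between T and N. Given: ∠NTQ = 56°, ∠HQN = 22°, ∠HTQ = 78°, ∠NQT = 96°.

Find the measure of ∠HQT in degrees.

∠HQT = 74°

1. ∠QNT = 28°  [△QTN]
2. ∠QHT = 28°  [same arc QT]
3. ∠HQT = 74°  [△QTH]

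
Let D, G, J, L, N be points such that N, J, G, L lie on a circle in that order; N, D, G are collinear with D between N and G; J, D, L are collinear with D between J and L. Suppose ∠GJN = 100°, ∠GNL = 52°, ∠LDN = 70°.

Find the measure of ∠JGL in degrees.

1. ∠GLN = 80°  [cyclic NJGL, opposite ∠J+∠L]
2. ∠GJL = 52°  [same arc GL]
3. ∠LGN = 48°  [△NGL]
4. ∠GDL = 110°  [linear pair at D on NG]
5. ∠GLJ = 22°  [△GDL]
6. ∠JGL = 106°  [△JGL]

∠JGL = 106°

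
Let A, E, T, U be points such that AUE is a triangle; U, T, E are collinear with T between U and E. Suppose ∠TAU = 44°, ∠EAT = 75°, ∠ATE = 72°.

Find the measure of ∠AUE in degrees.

∠AUE = 28°

1. ∠ATU = 108°  [linear pair at T on UE]
2. ∠AUT = 28°  [△AUT]
3. ∠AUE = 28°  [T on ray UE]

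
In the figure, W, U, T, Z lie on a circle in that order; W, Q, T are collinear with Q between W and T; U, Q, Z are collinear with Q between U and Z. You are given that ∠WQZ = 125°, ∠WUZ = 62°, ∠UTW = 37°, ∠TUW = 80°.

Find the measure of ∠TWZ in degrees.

1. ∠WTZ = 62°  [same arc WZ]
2. ∠TZW = 100°  [cyclic WUTZ, opposite ∠U+∠Z]
3. ∠TWZ = 18°  [△WTZ]

∠TWZ = 18°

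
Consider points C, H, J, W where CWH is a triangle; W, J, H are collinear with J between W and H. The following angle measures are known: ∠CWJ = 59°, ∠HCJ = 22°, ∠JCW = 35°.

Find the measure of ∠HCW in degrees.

1. ∠CJW = 86°  [△CWJ]
2. ∠CWH = 59°  [J on ray WH]
3. ∠CJH = 94°  [linear pair at J on WH]
4. ∠CHJ = 64°  [△CJH]
5. ∠CHW = 64°  [J on ray HW]
6. ∠HCW = 57°  [△CWH]

∠HCW = 57°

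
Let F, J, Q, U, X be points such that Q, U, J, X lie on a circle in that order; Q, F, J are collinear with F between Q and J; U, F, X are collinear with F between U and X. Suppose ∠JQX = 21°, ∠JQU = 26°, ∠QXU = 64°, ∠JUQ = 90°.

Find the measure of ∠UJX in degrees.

1. ∠JUX = 21°  [same arc JX]
2. ∠JXU = 26°  [same arc UJ]
3. ∠UJX = 133°  [△UJX]

∠UJX = 133°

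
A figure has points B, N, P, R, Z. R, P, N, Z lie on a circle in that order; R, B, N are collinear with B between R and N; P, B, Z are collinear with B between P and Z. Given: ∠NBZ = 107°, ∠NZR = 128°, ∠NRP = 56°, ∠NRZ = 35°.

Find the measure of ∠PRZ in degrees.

∠PRZ = 91°

1. ∠PBR = 107°  [vertical angles at B]
2. ∠RBZ = 73°  [linear pair at B on RN]
3. ∠RPZ = 17°  [△RBP]
4. ∠PZR = 72°  [△RBZ]
5. ∠PRZ = 91°  [△RPZ]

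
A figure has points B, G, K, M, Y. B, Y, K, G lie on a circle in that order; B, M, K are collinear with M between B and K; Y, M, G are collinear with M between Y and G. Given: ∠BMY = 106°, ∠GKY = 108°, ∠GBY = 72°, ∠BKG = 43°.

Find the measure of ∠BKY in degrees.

∠BKY = 65°

1. ∠BYG = 43°  [same arc BG]
2. ∠BGY = 65°  [△BYG]
3. ∠BKY = 65°  [same arc BY]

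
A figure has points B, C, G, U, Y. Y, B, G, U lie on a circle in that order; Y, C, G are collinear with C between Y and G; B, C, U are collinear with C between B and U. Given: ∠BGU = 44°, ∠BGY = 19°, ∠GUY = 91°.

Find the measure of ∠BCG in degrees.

∠BCG = 97°

1. ∠BYU = 136°  [cyclic YBGU, opposite ∠Y+∠G]
2. ∠BUY = 19°  [same arc YB]
3. ∠GBY = 89°  [cyclic YBGU, opposite ∠B+∠U]
4. ∠UBY = 25°  [△YBU]
5. ∠BYG = 72°  [△YBG]
6. ∠BCY = 83°  [△YCB]
7. ∠BCG = 97°  [linear pair at C on YG]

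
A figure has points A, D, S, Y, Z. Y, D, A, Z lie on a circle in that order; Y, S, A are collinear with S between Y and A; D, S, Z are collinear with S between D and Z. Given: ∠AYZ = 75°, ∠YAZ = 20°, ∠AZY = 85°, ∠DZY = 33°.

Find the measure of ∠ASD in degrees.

1. ∠ADZ = 75°  [same arc AZ]
2. ∠DAY = 33°  [same arc YD]
3. ∠ASD = 72°  [△DSA]

∠ASD = 72°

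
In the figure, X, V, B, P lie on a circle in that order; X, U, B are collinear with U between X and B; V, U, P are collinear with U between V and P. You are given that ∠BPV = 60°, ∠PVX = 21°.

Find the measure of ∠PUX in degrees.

1. ∠PBX = 21°  [same arc XP]
2. ∠BUP = 99°  [△BUP]
3. ∠PUX = 81°  [linear pair at U on XB]

∠PUX = 81°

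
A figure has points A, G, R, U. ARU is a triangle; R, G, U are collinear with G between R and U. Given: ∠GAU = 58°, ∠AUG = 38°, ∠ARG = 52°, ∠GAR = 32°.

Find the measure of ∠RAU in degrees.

∠RAU = 90°

1. ∠AUR = 38°  [G on ray UR]
2. ∠ARU = 52°  [G on ray RU]
3. ∠RAU = 90°  [△ARU]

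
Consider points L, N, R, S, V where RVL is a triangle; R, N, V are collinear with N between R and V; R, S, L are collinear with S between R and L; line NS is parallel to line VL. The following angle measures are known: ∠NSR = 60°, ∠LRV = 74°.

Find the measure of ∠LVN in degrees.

∠LVN = 46°

1. ∠RLV = 60°  [NS∥VL, corresponding at S]
2. ∠LVR = 46°  [△RVL]
3. ∠LVN = 46°  [N on ray VR]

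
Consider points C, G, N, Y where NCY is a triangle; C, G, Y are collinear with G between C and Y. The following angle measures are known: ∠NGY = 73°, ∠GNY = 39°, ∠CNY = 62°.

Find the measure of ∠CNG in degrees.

∠CNG = 23°

1. ∠GYN = 68°  [△NGY]
2. ∠CGN = 107°  [linear pair at G on CY]
3. ∠CYN = 68°  [G on ray YC]
4. ∠NCY = 50°  [△NCY]
5. ∠GCN = 50°  [G on ray CY]
6. ∠CNG = 23°  [△NCG]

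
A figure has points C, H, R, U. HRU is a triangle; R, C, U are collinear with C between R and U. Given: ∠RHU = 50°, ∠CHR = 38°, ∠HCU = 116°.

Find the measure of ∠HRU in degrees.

∠HRU = 78°

1. ∠HCR = 64°  [linear pair at C on RU]
2. ∠CRH = 78°  [△HRC]
3. ∠HRU = 78°  [C on ray RU]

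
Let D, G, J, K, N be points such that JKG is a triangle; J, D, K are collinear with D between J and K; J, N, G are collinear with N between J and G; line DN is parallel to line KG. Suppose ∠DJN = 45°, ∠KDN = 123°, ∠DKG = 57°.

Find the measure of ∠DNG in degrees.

∠DNG = 102°

1. ∠JDN = 57°  [linear pair at D on JK]
2. ∠DNJ = 78°  [△JDN]
3. ∠DNG = 102°  [linear pair at N on JG]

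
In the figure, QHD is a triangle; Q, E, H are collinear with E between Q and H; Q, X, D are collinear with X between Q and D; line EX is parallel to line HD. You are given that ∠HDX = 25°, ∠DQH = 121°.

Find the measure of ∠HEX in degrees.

1. ∠HDQ = 25°  [X on ray DQ]
2. ∠DHQ = 34°  [△QHD]
3. ∠QEX = 34°  [EX∥HD, corresponding at E]
4. ∠HEX = 146°  [linear pair at E on QH]

∠HEX = 146°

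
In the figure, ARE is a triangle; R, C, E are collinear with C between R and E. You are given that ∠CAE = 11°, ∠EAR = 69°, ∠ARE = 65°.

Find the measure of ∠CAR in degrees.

∠CAR = 58°

1. ∠AER = 46°  [△ARE]
2. ∠ARC = 65°  [C on ray RE]
3. ∠AEC = 46°  [C on ray ER]
4. ∠ACE = 123°  [△ACE]
5. ∠ACR = 57°  [linear pair at C on RE]
6. ∠CAR = 58°  [△ARC]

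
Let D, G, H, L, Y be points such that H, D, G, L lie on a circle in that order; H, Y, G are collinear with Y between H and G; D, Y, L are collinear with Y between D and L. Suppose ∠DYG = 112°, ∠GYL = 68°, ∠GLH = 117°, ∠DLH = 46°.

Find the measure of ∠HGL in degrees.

1. ∠HYL = 112°  [vertical angles at Y]
2. ∠GHL = 22°  [△HYL]
3. ∠HGL = 41°  [△HGL]

∠HGL = 41°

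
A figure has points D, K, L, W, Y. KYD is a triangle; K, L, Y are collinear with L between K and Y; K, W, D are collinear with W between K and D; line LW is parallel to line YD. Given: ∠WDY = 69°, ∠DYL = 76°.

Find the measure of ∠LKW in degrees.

∠LKW = 35°

1. ∠KDY = 69°  [W on ray DK]
2. ∠DYK = 76°  [L on ray YK]
3. ∠DKY = 35°  [△KYD]
4. ∠LKW = 35°  [L on KY, W on KD]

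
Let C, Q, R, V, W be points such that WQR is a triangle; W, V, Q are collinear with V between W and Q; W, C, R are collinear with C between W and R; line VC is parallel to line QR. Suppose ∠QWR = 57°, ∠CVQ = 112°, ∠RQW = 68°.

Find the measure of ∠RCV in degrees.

∠RCV = 125°

1. ∠QRW = 55°  [△WQR]
2. ∠VCW = 55°  [VC∥QR, corresponding at C]
3. ∠RCV = 125°  [linear pair at C on WR]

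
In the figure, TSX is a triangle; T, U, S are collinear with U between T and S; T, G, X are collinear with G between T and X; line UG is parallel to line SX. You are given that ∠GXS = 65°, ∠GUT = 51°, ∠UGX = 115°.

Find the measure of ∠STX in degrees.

∠STX = 64°

1. ∠SXT = 65°  [G on ray XT]
2. ∠TSX = 51°  [UG∥SX, corresponding at U]
3. ∠STX = 64°  [△TSX]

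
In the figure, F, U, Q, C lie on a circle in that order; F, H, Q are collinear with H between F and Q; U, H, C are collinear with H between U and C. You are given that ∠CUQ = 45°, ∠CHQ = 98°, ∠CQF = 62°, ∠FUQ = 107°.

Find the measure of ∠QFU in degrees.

∠QFU = 20°

1. ∠FHU = 98°  [vertical angles at H]
2. ∠CUF = 62°  [same arc FC]
3. ∠QFU = 20°  [△FHU]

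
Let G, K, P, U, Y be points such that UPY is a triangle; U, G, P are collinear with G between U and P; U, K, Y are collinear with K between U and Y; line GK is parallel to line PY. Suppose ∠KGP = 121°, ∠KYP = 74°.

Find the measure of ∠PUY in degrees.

1. ∠KGU = 59°  [linear pair at G on UP]
2. ∠PYU = 74°  [K on ray YU]
3. ∠UPY = 59°  [GK∥PY, corresponding at G]
4. ∠PUY = 47°  [△UPY]

∠PUY = 47°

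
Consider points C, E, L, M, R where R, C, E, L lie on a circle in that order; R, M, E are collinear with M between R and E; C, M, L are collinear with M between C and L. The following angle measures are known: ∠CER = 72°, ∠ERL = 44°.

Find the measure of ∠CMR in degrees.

∠CMR = 116°

1. ∠ECL = 44°  [same arc EL]
2. ∠CME = 64°  [△CME]
3. ∠CMR = 116°  [linear pair at M on RE]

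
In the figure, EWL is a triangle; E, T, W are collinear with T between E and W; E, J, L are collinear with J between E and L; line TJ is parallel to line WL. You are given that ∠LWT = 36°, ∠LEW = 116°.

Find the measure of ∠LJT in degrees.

1. ∠EWL = 36°  [T on ray WE]
2. ∠ELW = 28°  [△EWL]
3. ∠EJT = 28°  [TJ∥WL, corresponding at J]
4. ∠LJT = 152°  [linear pair at J on EL]

∠LJT = 152°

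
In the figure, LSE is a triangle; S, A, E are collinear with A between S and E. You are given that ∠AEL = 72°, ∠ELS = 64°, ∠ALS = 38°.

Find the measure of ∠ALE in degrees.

1. ∠LES = 72°  [A on ray ES]
2. ∠ESL = 44°  [△LSE]
3. ∠ASL = 44°  [A on ray SE]
4. ∠LAS = 98°  [△LSA]
5. ∠EAL = 82°  [linear pair at A on SE]
6. ∠ALE = 26°  [△LAE]

∠ALE = 26°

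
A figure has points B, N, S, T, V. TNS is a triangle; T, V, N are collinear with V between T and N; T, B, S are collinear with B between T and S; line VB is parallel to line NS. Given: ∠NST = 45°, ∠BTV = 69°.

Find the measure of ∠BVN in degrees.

1. ∠TBV = 45°  [VB∥NS, corresponding at B]
2. ∠BVT = 66°  [△TVB]
3. ∠BVN = 114°  [linear pair at V on TN]

∠BVN = 114°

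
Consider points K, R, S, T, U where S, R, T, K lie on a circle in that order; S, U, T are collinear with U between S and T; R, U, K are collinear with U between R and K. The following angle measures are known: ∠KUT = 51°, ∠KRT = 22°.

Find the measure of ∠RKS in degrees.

1. ∠KUS = 129°  [linear pair at U on ST]
2. ∠KST = 22°  [same arc TK]
3. ∠RKS = 29°  [△SUK]

∠RKS = 29°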